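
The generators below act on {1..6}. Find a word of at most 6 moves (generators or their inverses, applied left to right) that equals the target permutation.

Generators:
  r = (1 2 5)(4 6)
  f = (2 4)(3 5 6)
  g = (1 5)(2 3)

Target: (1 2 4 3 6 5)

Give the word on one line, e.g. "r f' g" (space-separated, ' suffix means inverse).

  after f': (2 4)(3 6 5)
  after g': (1 5 2 4 3 6)
  after r: (2 6)(3 4)
  after r: (1 2 4 3 6 5)

f' g' r r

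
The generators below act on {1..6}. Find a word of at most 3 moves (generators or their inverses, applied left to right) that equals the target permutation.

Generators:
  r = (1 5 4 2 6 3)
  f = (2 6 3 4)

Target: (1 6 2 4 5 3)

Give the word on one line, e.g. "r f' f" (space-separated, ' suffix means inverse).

f r' r'

  after f: (2 6 3 4)
  after r': (1 3 5)
  after r': (1 6 2 4 5 3)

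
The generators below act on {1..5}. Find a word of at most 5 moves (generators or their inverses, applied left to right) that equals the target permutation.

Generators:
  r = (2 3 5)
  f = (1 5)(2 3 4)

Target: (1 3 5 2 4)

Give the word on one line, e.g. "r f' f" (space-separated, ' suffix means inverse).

r f' r f

  after r: (2 3 5)
  after f': (1 5 4 3)
  after r: (1 2 3)(4 5)
  after f: (1 3 5 2 4)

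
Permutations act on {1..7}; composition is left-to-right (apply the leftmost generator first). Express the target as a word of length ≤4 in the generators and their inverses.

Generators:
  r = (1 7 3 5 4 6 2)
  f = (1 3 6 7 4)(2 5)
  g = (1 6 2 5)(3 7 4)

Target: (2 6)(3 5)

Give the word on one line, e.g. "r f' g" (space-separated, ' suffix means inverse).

  after f': (1 4 7 6 3)(2 5)
  after f': (1 7 3 4 6)
  after r': (2 6)(3 5)

f' f' r'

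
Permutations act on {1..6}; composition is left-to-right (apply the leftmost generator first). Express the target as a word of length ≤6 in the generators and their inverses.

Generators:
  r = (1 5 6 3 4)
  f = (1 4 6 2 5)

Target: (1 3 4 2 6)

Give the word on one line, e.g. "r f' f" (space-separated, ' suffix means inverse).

f' r f' r'

  after f': (1 5 2 6 4)
  after r: (1 6)(2 3 4 5)
  after f': (1 4 2 3)(5 6)
  after r': (1 3 4 2 6)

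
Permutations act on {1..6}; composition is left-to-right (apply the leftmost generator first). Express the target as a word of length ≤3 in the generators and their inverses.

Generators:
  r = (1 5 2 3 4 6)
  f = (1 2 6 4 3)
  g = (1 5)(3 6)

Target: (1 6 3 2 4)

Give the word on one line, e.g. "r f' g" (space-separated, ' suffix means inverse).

f f

  after f: (1 2 6 4 3)
  after f: (1 6 3 2 4)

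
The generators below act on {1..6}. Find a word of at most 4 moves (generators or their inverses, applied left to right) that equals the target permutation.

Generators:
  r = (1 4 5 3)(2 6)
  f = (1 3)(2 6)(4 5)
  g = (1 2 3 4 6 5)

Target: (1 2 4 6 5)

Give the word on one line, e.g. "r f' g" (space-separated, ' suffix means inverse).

  after g: (1 2 3 4 6 5)
  after r': (1 6 4 2 5 3)
  after f: (1 2 4 6 5)

g r' f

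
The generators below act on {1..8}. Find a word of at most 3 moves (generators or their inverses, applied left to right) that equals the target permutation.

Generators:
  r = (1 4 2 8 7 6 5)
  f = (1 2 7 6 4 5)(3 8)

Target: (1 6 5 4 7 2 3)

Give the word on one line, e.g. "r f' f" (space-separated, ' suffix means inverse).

f r' f'

  after f: (1 2 7 6 4 5)(3 8)
  after r': (1 4 6)(2 8 3)
  after f': (1 6 5 4 7 2 3)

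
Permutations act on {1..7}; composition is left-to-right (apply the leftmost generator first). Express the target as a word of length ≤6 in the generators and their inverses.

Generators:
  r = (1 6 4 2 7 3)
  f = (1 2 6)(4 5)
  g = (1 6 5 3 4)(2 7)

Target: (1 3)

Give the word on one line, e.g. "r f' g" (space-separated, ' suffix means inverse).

  after g': (1 4 3 5 6)(2 7)
  after f': (1 5 2 7)(3 4)
  after f': (1 4 3 5)(2 7 6)
  after f': (1 5 6)(2 7)(3 4)
  after g: (1 3)

g' f' f' f' g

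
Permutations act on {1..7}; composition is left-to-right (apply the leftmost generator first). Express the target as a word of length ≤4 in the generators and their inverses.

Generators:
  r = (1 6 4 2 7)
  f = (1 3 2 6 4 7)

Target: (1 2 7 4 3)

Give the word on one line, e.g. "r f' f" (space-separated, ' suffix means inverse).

  after f: (1 3 2 6 4 7)
  after r: (1 3 7 6 2 4)
  after f: (1 2 7 4 3)

f r f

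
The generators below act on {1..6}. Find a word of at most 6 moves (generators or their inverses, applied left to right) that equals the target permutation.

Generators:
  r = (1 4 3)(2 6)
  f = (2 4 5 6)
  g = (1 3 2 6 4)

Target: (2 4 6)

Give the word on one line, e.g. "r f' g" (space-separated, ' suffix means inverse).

  after f: (2 4 5 6)
  after g: (1 3 2)(4 5)
  after f: (1 3 4 6 2)
  after r': (1 4 2 3)
  after r': (2 4 6)

f g f r' r'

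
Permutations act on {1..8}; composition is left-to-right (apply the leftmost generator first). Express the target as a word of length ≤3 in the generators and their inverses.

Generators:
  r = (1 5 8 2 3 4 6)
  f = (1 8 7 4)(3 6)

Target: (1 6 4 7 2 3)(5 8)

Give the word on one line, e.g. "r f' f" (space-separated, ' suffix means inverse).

  after f': (1 4 7 8)(3 6)
  after r: (1 6 4 7 2 3)(5 8)

f' r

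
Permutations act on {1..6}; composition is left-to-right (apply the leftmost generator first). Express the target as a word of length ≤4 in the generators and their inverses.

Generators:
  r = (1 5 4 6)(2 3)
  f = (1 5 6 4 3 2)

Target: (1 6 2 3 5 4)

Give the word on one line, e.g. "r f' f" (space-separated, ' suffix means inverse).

r' f r

  after r': (1 6 4 5)(2 3)
  after f: (1 4 6 3)
  after r: (1 6 2 3 5 4)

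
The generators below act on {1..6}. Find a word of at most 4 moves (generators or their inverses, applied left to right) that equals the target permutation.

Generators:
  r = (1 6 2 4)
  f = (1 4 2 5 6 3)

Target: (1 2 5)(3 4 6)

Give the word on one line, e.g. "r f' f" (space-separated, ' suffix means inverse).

  after f: (1 4 2 5 6 3)
  after r: (2 5)(3 6)
  after r: (1 6 3 2 5 4)
  after r: (1 2 5)(3 4 6)

f r r r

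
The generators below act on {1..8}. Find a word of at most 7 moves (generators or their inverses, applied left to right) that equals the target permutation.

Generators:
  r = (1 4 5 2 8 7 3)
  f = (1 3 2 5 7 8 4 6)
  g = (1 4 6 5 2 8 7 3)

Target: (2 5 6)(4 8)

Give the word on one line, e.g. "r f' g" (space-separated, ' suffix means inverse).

f f r' r' g'

  after f: (1 3 2 5 7 8 4 6)
  after f: (1 2 7 4)(3 5 8 6)
  after r': (1 5 2 8 6 7)(3 4)
  after r': (1 4 7 3)(6 8)
  after g': (2 5 6)(4 8)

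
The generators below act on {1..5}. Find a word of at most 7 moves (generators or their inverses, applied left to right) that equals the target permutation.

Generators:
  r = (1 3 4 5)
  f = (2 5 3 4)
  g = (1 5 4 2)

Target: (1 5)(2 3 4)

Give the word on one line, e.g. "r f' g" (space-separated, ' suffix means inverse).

  after f: (2 5 3 4)
  after r: (1 3 5 4 2)
  after g': (1 3)
  after g': (1 3 2 4 5)
  after f': (1 5)(2 3 4)

f r g' g' f'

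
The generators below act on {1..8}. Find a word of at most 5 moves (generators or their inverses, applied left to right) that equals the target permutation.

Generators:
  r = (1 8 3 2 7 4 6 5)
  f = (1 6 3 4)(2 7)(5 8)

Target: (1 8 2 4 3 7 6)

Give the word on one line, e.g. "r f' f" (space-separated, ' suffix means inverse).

  after f: (1 6 3 4)(2 7)(5 8)
  after r': (1 4 5)(3 7)(6 8)
  after f: (2 7 4 8 3)(5 6)
  after r: (1 8 2 4 3 7 6)

f r' f r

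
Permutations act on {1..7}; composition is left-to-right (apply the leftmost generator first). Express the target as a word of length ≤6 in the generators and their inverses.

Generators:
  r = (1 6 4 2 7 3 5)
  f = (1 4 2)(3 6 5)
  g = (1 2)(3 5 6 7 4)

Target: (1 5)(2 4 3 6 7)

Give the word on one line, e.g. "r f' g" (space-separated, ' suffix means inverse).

  after f': (1 2 4)(3 5 6)
  after g: (2 3 6 5 7 4)
  after r: (1 6)(2 5 3 4 7)
  after f': (1 3)(2 6)(4 7)
  after r: (1 5)(2 4 3 6 7)

f' g r f' r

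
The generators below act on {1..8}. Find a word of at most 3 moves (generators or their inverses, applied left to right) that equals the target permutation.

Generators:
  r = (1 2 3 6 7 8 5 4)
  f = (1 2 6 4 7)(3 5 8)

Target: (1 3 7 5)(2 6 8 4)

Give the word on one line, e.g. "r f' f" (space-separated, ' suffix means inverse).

r r

  after r: (1 2 3 6 7 8 5 4)
  after r: (1 3 7 5)(2 6 8 4)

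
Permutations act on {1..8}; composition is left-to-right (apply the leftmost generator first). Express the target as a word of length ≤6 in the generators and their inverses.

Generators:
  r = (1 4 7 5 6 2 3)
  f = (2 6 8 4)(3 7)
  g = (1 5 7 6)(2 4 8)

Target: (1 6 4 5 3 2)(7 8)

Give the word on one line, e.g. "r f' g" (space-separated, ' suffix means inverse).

  after g': (1 6 7 5)(2 8 4)
  after r: (1 2 8 7 6 5 4 3)
  after r: (1 3 4)(2 8 5 7)
  after f': (1 7 4)(2 6)(3 8 5)
  after g: (1 6 4 5 3 2)(7 8)

g' r r f' g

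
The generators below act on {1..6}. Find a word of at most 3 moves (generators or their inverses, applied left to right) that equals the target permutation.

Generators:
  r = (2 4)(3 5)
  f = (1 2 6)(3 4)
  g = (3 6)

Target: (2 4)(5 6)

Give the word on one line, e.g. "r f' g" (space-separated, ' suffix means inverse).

  after g': (3 6)
  after r: (2 4)(3 6 5)
  after g: (2 4)(5 6)

g' r g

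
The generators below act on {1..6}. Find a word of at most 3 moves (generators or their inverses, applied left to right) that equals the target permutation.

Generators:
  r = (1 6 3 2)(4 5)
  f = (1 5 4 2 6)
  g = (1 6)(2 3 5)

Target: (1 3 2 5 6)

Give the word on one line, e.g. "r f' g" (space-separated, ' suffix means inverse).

  after f': (1 6 2 4 5)
  after r: (1 3 2 5 6)

f' r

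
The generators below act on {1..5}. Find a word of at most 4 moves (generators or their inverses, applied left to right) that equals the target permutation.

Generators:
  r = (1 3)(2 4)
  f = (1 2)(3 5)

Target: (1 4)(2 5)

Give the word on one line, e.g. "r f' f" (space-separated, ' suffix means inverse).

f' r f

  after f': (1 2)(3 5)
  after r: (1 4 2 3 5)
  after f: (1 4)(2 5)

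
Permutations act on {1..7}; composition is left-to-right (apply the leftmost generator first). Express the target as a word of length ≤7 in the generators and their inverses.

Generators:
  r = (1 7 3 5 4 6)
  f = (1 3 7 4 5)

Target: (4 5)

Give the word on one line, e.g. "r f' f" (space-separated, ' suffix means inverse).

f r f' r r

  after f: (1 3 7 4 5)
  after r: (1 5 7 6)
  after f': (1 4 7 6 5 3)
  after r: (1 6 4 3 7)
  after r: (4 5)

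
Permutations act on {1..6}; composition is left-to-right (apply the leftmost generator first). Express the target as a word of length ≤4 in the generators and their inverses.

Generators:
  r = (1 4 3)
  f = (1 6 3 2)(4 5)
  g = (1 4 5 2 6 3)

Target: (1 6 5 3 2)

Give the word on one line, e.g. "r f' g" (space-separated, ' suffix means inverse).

g' g' r'

  after g': (1 3 6 2 5 4)
  after g': (1 6 5)(2 4 3)
  after r': (1 6 5 3 2)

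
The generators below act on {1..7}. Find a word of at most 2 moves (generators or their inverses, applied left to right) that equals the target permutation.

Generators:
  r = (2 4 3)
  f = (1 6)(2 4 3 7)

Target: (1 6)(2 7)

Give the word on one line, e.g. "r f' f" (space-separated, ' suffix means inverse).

f' r

  after f': (1 6)(2 7 3 4)
  after r: (1 6)(2 7)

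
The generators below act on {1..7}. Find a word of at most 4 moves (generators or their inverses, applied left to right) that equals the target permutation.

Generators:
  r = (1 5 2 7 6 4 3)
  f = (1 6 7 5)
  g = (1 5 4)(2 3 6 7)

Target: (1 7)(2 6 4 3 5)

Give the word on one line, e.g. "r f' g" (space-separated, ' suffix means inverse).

r f'

  after r: (1 5 2 7 6 4 3)
  after f': (1 7)(2 6 4 3 5)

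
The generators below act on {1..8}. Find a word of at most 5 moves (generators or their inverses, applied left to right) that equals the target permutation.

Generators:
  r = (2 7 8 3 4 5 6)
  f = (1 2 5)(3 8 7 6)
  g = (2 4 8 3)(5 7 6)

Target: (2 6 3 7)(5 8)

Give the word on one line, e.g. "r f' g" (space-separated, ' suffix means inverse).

g' r g' r'

  after g': (2 3 8 4)(5 6 7)
  after r: (2 4 7 6 8 5)
  after g': (3 8 6 4 5)
  after r': (2 6 3 7)(5 8)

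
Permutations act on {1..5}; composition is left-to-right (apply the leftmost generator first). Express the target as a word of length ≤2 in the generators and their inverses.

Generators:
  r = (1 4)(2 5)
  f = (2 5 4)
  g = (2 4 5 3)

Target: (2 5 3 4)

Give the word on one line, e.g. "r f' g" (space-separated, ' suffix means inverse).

  after g: (2 4 5 3)
  after f': (2 5 3 4)

g f'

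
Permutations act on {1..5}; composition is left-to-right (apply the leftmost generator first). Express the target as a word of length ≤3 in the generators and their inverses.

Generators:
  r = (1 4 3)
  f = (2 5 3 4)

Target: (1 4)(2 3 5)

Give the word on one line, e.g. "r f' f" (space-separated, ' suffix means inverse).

  after f': (2 4 3 5)
  after r: (1 4)(2 3 5)

f' r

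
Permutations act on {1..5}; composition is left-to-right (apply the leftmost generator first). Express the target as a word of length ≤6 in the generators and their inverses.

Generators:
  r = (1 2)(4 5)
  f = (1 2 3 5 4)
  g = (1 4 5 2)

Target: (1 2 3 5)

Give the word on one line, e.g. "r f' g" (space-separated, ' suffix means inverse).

r f g' f'

  after r: (1 2)(4 5)
  after f: (1 3 5)
  after g': (1 3 4)(2 5)
  after f': (1 2 3 5)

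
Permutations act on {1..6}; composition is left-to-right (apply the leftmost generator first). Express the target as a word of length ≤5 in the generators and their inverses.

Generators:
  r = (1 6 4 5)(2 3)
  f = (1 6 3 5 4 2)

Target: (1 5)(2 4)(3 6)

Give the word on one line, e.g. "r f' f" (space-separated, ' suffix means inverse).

  after r: (1 6 4 5)(2 3)
  after r: (1 4)(5 6)
  after f': (1 5)(2 4)(3 6)

r r f'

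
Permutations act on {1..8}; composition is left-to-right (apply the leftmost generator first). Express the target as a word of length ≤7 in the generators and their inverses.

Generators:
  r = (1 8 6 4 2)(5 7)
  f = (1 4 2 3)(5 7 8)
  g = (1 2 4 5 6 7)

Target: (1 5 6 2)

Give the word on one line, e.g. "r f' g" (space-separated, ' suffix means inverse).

  after r': (1 2 4 6 8)(5 7)
  after g: (1 4 7 6 8 2 5)
  after g: (1 5 2 6 8 4)
  after r': (1 7 5 4 2 8 6)
  after r': (1 5 6 2)

r' g g r' r'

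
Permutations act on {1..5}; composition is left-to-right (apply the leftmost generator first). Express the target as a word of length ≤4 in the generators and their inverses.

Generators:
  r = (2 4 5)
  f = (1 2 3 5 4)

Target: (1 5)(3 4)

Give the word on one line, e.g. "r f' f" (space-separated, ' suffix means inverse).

r f' r

  after r: (2 4 5)
  after f': (1 4 3 2 5)
  after r: (1 5)(3 4)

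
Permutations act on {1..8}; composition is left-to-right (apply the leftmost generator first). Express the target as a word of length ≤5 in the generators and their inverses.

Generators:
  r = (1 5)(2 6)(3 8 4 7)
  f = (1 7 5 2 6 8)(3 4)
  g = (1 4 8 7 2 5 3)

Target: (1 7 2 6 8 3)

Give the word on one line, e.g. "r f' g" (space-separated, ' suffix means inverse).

  after r: (1 5)(2 6)(3 8 4 7)
  after g': (1 2 6 7 5 3 4 8)
  after g': (1 7 2 6 8 3)

r g' g'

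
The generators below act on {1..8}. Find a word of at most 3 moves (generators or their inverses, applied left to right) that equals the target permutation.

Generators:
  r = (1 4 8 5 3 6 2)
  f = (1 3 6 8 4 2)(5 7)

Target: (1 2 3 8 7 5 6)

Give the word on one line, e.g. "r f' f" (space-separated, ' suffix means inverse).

r f

  after r: (1 4 8 5 3 6 2)
  after f: (1 2 3 8 7 5 6)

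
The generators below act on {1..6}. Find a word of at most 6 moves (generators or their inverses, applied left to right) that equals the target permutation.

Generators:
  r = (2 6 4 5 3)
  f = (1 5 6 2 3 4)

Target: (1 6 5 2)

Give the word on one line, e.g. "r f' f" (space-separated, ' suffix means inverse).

f' f' f' r

  after f': (1 4 3 2 6 5)
  after f': (1 3 6)(2 5 4)
  after f': (1 2)(3 5)(4 6)
  after r: (1 6 5 2)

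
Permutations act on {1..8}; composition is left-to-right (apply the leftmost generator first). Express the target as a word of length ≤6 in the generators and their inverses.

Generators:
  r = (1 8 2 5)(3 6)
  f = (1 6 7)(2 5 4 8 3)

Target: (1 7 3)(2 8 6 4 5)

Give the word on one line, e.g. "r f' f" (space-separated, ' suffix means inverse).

r f r f

  after r: (1 8 2 5)(3 6)
  after f: (1 3 7)(2 4 8 5 6)
  after r: (1 6 5 3 7 8)(2 4)
  after f: (1 7 3)(2 8 6 4 5)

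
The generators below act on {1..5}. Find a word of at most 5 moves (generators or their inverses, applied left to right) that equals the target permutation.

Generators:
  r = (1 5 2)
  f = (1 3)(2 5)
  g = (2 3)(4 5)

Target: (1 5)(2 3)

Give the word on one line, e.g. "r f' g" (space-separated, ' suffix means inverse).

r' r' f' r'

  after r': (1 2 5)
  after r': (1 5 2)
  after f': (1 2 3)
  after r': (1 5)(2 3)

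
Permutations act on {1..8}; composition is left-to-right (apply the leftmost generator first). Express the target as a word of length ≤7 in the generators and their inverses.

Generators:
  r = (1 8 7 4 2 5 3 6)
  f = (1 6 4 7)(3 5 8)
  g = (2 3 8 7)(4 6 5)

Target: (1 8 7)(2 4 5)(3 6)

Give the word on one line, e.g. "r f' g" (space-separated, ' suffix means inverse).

  after g: (2 3 8 7)(4 6 5)
  after f': (1 7 2 8 4)(3 5 6)
  after g': (1 8 5 4)(2 3 6)
  after f: (1 3 4 6 2 5 7)
  after g: (1 8 7)(2 4 5)(3 6)

g f' g' f g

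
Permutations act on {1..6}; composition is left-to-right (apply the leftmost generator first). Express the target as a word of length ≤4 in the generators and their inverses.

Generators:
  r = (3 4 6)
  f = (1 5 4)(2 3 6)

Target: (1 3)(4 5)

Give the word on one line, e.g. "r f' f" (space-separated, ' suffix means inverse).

r f' r f'

  after r: (3 4 6)
  after f': (1 4 3 5)(2 6)
  after r: (1 6 2 3 5)
  after f': (1 3)(4 5)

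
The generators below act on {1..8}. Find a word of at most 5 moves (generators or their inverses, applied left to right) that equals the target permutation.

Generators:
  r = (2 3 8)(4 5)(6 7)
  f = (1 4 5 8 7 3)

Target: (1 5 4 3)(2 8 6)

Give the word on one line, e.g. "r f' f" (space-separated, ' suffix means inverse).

r r r f r'

  after r: (2 3 8)(4 5)(6 7)
  after r: (2 8 3)
  after r: (4 5)(6 7)
  after f: (1 4 8 7 6 3)
  after r': (1 5 4 3)(2 8 6)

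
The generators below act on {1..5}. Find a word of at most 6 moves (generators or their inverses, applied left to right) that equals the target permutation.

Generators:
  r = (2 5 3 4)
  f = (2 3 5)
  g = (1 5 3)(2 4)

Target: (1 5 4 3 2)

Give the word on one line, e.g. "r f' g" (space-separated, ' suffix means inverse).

g' r' g' f' g

  after g': (1 3 5)(2 4)
  after r': (1 5)(2 3)
  after g': (2 5 3 4)
  after f': (2 3 4 5)
  after g: (1 5 4 3 2)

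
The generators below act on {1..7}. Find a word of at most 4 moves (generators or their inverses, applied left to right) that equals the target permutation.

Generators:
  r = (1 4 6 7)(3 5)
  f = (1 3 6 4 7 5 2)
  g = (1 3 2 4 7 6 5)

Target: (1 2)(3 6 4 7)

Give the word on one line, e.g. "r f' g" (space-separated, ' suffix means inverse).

g g r

  after g: (1 3 2 4 7 6 5)
  after g: (1 2 7 5 3 4 6)
  after r: (1 2)(3 6 4 7)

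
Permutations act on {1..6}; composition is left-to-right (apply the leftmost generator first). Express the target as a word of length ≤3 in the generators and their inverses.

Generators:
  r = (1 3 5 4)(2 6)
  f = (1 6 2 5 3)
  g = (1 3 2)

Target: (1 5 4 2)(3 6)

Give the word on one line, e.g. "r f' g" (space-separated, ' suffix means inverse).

g r g'

  after g: (1 3 2)
  after r: (1 5 4)(2 3 6)
  after g': (1 5 4 2)(3 6)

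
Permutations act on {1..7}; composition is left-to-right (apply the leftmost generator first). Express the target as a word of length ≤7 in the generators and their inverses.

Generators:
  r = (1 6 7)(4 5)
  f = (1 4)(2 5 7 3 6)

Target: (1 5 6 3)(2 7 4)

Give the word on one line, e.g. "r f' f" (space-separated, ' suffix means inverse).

  after r': (1 7 6)(4 5)
  after r': (1 6 7)
  after r': (4 5)
  after f': (1 4 2 6 3 7 5)
  after r: (1 5 6 3)(2 7 4)

r' r' r' f' r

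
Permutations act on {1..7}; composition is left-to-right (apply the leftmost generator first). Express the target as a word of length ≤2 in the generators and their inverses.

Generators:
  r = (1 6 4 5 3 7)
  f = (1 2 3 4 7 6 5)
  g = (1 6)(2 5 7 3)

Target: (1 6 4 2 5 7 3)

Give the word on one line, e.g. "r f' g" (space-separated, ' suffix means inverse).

  after f': (1 5 6 7 4 3 2)
  after f': (1 6 4 2 5 7 3)

f' f'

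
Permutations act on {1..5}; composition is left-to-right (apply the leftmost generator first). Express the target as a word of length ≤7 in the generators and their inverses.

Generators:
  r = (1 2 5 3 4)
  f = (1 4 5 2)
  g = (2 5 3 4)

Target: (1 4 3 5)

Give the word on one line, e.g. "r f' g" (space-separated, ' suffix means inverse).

r' f g r' f'

  after r': (1 4 3 5 2)
  after f: (1 5)(2 4 3)
  after g: (1 3 5)
  after r': (1 5 4 3 2)
  after f': (1 4 3 5)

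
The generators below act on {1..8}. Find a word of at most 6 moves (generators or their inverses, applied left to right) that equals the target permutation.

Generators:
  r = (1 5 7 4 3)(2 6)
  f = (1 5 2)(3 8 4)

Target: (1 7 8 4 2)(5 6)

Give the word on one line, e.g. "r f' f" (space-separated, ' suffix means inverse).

  after f': (1 2 5)(3 4 8)
  after f': (1 5 2)(3 8 4)
  after r: (1 7 4)(2 5 6)(3 8)
  after f': (1 7 8 4 2)(5 6)

f' f' r f'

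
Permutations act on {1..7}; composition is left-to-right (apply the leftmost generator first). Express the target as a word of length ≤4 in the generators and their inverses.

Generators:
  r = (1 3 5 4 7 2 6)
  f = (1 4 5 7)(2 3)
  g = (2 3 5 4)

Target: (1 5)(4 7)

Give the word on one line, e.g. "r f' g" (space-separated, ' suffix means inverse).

  after f: (1 4 5 7)(2 3)
  after f: (1 5)(4 7)

f f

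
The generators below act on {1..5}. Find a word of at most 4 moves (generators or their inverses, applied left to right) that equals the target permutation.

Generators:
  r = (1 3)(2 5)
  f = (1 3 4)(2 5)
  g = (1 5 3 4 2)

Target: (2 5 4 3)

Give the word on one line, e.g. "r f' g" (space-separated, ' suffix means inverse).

  after r': (1 3)(2 5)
  after f: (1 4)
  after g: (1 2)(3 4 5)
  after g: (2 5 4 3)

r' f g g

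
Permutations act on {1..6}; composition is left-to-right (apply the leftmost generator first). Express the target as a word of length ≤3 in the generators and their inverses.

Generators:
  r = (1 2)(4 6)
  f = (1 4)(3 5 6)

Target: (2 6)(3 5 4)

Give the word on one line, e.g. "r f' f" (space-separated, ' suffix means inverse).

  after r: (1 2)(4 6)
  after f: (1 2 4 3 5 6)
  after r': (2 6)(3 5 4)

r f r'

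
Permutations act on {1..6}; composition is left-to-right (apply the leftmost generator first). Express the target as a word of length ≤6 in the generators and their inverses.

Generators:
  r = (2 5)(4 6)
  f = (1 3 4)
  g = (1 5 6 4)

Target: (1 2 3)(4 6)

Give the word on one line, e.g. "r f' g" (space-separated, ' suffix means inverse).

r' g r f f

  after r': (2 5)(4 6)
  after g: (1 5 2 6)
  after r: (1 2 4 6)
  after f: (1 2)(3 4 6)
  after f: (1 2 3)(4 6)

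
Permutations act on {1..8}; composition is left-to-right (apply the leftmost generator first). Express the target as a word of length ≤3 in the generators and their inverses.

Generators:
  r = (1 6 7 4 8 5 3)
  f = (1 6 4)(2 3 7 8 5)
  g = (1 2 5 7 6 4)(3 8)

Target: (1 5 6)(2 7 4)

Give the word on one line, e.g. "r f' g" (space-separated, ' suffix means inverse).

g g

  after g: (1 2 5 7 6 4)(3 8)
  after g: (1 5 6)(2 7 4)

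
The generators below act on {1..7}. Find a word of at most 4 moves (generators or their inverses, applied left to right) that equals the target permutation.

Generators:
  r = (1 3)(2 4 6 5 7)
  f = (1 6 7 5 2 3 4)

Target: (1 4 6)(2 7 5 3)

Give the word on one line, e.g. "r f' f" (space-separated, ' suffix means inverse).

  after r': (1 3)(2 7 5 6 4)
  after r': (2 5 4 7 6)
  after f: (1 6 3 4 5)
  after r': (1 4 6)(2 7 5 3)

r' r' f r'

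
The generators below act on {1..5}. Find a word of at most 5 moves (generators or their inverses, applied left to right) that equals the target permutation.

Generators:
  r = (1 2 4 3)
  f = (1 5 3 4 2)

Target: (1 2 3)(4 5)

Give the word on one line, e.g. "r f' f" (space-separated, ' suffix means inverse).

f r f f f

  after f: (1 5 3 4 2)
  after r: (1 5)
  after f: (1 3 4 2)
  after f: (1 4)(2 5 3)
  after f: (1 2 3)(4 5)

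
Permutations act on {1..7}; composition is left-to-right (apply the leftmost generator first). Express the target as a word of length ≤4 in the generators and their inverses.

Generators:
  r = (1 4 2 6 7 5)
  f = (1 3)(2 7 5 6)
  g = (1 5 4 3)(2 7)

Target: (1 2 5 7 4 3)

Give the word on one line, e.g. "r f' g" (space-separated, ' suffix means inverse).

  after g: (1 5 4 3)(2 7)
  after f: (1 6 2 5 4)
  after r: (1 7 5 2)
  after g: (1 2 5 7 4 3)

g f r g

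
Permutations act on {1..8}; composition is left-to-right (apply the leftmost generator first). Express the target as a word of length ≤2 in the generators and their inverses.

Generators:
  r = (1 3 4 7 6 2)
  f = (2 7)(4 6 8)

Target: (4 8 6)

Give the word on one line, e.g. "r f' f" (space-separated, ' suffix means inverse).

f f

  after f: (2 7)(4 6 8)
  after f: (4 8 6)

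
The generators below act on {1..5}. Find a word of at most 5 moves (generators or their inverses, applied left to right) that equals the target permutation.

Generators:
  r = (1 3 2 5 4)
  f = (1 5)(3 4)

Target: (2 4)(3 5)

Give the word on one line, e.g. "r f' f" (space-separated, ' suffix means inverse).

  after f': (1 5)(3 4)
  after r': (1 2 3 5 4)
  after r': (1 3 2)
  after f: (1 4 3 2 5)
  after r: (2 4)(3 5)

f' r' r' f r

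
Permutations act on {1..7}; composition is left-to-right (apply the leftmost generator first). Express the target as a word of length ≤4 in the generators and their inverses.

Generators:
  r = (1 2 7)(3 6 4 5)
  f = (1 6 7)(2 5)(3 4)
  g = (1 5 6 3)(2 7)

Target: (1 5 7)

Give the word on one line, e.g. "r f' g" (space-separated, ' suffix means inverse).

  after r: (1 2 7)(3 6 4 5)
  after g: (1 7 5)(4 6)
  after r: (2 7 3 6 5)
  after g: (1 5 7)

r g r g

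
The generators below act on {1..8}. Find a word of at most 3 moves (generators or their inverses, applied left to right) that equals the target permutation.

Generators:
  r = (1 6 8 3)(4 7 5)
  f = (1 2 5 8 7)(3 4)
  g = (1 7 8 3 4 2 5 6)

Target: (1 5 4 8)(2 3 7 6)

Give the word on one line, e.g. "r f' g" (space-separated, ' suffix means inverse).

  after g': (1 6 5 2 4 3 8 7)
  after g': (1 5 4 8)(2 3 7 6)

g' g'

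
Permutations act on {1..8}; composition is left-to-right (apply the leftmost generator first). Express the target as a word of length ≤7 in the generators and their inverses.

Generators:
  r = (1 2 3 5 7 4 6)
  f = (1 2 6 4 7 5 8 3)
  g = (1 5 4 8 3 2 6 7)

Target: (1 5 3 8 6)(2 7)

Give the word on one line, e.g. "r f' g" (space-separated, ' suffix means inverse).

r' f' g r' g'

  after r': (1 6 4 7 5 3 2)
  after f': (1 2 3)(5 8)
  after g: (1 6 7)(3 5)(4 8)
  after r': (1 4 8 7 6 5 2)
  after g': (1 5 3 8 6)(2 7)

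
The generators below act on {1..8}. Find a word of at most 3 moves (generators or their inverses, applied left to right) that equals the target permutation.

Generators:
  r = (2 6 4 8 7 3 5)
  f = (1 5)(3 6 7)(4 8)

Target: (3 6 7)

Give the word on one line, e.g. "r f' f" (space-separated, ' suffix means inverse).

  after f': (1 5)(3 7 6)(4 8)
  after f': (3 6 7)

f' f'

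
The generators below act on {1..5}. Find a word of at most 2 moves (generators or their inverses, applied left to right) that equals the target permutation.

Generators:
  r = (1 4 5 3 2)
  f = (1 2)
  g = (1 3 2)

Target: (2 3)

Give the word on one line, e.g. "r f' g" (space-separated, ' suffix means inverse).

f g

  after f: (1 2)
  after g: (2 3)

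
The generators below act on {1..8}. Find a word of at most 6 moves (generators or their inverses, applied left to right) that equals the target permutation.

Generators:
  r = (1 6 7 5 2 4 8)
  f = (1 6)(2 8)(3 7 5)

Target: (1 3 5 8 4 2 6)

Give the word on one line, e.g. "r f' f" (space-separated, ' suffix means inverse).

f' f' f' r f'

  after f': (1 6)(2 8)(3 5 7)
  after f': (3 7 5)
  after f': (1 6)(2 8)
  after r: (1 7 5 2)(4 8)
  after f': (1 3 5 8 4 2 6)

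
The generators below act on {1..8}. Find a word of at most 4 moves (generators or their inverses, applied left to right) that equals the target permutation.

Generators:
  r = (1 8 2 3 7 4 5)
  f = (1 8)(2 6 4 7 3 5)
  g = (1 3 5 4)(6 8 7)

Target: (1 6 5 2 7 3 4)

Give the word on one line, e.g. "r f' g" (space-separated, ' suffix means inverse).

  after g': (1 4 5 3)(6 7 8)
  after r': (1 7)(2 8 6 3 5)
  after g: (1 6 5 2 7 3 4)

g' r' g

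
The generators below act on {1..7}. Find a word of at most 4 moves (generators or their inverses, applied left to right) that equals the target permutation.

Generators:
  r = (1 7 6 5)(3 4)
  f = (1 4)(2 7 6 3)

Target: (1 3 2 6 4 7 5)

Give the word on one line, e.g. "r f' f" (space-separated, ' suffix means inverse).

f r

  after f: (1 4)(2 7 6 3)
  after r: (1 3 2 6 4 7 5)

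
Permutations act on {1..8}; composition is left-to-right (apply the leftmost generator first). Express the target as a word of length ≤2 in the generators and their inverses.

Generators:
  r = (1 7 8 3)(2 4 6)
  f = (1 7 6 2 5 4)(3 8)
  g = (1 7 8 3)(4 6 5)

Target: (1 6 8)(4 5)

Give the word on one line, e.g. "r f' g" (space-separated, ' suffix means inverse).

  after f': (1 4 5 2 6 7)(3 8)
  after r: (1 6 8)(4 5)

f' r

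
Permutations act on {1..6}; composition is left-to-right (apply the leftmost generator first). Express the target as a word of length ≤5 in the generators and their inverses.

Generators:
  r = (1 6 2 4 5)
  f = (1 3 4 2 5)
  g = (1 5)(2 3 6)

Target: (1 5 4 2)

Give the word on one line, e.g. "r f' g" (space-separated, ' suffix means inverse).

  after f': (1 5 2 4 3)
  after r: (2 5 4 3 6)
  after g': (1 5 4 2)

f' r g'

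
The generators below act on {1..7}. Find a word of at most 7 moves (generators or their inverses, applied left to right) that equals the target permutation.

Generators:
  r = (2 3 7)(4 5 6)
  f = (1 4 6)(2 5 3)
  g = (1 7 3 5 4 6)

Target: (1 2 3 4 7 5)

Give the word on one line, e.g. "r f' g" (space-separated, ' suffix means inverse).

  after g': (1 6 4 5 3 7)
  after f': (1 4 2 3 7 6)
  after r: (1 5 6)(2 7 4 3)
  after f: (1 3 5)(2 7 6 4)
  after r': (1 2 3 4 7 5)

g' f' r f r'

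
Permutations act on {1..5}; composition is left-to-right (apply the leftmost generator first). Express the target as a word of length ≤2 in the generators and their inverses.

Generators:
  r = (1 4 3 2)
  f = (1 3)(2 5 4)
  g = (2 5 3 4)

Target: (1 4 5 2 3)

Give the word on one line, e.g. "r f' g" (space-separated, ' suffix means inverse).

  after f: (1 3)(2 5 4)
  after g: (1 4 5 2 3)

f g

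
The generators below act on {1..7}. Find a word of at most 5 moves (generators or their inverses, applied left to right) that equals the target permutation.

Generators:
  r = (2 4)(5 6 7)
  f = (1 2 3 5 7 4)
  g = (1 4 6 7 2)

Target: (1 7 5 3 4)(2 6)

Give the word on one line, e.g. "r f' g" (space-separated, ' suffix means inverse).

f' g' g' g'

  after f': (1 4 7 5 3 2)
  after g': (3 7 5)(4 6)
  after g': (1 2 7 5 3 6)
  after g': (1 7 5 3 4)(2 6)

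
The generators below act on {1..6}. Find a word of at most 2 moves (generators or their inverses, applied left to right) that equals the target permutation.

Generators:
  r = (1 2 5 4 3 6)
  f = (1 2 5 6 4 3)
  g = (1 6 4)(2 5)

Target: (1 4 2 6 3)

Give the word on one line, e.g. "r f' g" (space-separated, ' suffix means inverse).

  after r': (1 6 3 4 5 2)
  after g: (1 4 2 6 3)

r' g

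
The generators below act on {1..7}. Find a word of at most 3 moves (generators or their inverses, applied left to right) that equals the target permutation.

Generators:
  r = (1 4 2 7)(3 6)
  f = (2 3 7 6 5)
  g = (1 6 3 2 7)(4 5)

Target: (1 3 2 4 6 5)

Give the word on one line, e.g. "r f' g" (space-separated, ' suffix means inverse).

f' g' f'

  after f': (2 5 6 7 3)
  after g': (1 7 6 2 4 5)
  after f': (1 3 2 4 6 5)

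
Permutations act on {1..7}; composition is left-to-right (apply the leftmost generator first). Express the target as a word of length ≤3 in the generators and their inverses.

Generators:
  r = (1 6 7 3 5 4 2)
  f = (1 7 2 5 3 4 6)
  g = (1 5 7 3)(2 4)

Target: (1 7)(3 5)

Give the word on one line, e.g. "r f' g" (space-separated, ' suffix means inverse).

g' g'

  after g': (1 3 7 5)(2 4)
  after g': (1 7)(3 5)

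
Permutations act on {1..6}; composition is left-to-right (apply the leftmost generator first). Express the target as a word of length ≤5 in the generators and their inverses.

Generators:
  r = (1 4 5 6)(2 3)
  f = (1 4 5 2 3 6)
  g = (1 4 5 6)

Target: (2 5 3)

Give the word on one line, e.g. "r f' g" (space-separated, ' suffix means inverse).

  after g': (1 6 5 4)
  after g': (1 5)(4 6)
  after g': (1 4 5 6)
  after f': (2 5 3)

g' g' g' f'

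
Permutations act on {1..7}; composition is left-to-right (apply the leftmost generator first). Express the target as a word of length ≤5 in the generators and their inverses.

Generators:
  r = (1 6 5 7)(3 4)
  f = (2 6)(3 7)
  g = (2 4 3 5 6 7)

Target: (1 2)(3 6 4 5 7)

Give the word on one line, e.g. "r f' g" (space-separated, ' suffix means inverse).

f r' g

  after f: (2 6)(3 7)
  after r': (1 7 4 3 5 6 2)
  after g: (1 2)(3 6 4 5 7)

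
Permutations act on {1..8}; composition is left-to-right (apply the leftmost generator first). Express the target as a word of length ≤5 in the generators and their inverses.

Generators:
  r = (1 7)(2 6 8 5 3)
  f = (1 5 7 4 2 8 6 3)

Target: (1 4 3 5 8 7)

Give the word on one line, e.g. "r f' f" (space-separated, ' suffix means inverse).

  after f: (1 5 7 4 2 8 6 3)
  after r: (1 3 7 4 6 2 5)
  after r: (1 2 3)(4 8 5 7)
  after f': (1 4 2 6 8)
  after r': (1 4 3 5 8 7)

f r r f' r'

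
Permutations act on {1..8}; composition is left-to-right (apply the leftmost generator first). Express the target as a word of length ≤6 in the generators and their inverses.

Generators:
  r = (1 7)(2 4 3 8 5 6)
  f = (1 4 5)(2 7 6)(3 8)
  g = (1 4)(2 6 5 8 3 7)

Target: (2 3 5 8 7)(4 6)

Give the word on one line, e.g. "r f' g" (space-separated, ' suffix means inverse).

  after f: (1 4 5)(2 7 6)(3 8)
  after g: (4 8 7 5)
  after r: (1 7 6 2 4 5 3 8)
  after r: (2 3 5 8 7)(4 6)

f g r r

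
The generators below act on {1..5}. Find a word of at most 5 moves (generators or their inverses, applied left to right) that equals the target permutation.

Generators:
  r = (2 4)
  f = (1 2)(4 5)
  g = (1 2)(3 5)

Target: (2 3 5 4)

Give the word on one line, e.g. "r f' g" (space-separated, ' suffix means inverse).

  after r': (2 4)
  after f: (1 2 5 4)
  after g: (2 3 5 4)

r' f g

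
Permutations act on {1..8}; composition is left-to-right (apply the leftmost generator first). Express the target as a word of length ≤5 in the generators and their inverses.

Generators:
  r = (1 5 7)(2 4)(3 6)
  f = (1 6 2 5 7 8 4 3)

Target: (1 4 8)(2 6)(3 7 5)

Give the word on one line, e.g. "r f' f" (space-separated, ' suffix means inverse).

r f f f

  after r: (1 5 7)(2 4)(3 6)
  after f: (1 7 6)(2 3)(4 5 8)
  after f: (1 8 3 5 4 7 2)
  after f: (1 4 8)(2 6)(3 7 5)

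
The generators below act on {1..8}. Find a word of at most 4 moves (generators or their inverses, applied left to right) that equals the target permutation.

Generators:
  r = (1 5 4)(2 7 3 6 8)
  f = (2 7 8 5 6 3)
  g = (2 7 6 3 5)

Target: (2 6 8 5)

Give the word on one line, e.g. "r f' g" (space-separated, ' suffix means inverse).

  after g': (2 5 3 6 7)
  after f: (2 6 8 5)

g' f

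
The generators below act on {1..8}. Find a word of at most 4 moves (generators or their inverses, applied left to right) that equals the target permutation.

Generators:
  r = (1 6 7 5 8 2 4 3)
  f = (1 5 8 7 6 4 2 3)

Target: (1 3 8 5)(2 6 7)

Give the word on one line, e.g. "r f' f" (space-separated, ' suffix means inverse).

r' f r'

  after r': (1 3 4 2 8 5 7 6)
  after f: (2 7 4 3)(5 6)
  after r': (1 3 8 5)(2 6 7)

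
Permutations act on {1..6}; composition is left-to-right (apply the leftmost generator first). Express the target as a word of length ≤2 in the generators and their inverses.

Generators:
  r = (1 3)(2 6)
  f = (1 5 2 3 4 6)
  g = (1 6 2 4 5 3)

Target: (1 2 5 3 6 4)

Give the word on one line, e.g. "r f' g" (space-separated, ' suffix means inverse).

  after f': (1 6 4 3 2 5)
  after r: (1 2 5 3 6 4)

f' r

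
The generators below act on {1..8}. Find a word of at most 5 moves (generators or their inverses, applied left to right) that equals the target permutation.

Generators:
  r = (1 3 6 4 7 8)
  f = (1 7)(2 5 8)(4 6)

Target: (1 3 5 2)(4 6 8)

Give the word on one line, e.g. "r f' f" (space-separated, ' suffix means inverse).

  after r': (1 8 7 4 6 3)
  after r': (1 7 6)(3 8 4)
  after f': (2 8 6 7 4 3 5)
  after r: (1 3 5 2)(4 6 8)

r' r' f' r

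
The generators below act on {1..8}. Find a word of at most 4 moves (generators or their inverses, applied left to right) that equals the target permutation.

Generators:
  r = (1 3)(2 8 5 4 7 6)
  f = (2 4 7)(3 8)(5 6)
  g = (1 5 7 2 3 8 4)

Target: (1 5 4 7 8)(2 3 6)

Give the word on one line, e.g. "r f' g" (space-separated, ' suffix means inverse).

r g' r r

  after r: (1 3)(2 8 5 4 7 6)
  after g': (1 2 3 4 5 8)(6 7)
  after r: (1 8 3 7 2)
  after r: (1 5 4 7 8)(2 3 6)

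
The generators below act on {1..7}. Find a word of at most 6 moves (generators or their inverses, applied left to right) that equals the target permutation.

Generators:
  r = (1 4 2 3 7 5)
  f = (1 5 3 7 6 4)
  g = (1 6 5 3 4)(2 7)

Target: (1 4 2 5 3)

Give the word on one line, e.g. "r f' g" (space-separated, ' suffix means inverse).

  after g': (1 4 3 5 6)(2 7)
  after r: (1 2 5 6 4 7 3)
  after f': (1 2)(3 4)(5 7)
  after r': (1 4 2 5 3)

g' r f' r'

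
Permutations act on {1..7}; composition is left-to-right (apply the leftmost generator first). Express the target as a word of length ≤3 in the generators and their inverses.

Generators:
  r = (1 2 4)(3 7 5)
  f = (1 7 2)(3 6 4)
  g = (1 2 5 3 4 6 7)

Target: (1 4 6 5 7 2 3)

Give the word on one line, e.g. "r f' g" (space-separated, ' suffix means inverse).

g r

  after g: (1 2 5 3 4 6 7)
  after r: (1 4 6 5 7 2 3)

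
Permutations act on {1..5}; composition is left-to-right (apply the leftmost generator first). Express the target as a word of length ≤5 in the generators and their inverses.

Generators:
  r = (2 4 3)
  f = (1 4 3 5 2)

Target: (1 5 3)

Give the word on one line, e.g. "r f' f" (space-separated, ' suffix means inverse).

f' r' f

  after f': (1 2 5 3 4)
  after r': (1 3 2 5 4)
  after f: (1 5 3)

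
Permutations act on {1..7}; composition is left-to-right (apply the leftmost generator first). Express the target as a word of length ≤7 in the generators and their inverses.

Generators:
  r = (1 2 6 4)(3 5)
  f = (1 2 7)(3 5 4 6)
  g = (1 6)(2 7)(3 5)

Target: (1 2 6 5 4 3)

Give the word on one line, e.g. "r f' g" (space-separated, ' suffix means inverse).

  after r: (1 2 6 4)(3 5)
  after g': (1 7 2)(4 6)
  after f': (1 2 7)(3 6 5)
  after f': (3 4 5 6)
  after r: (1 2 6 5 4 3)

r g' f' f' r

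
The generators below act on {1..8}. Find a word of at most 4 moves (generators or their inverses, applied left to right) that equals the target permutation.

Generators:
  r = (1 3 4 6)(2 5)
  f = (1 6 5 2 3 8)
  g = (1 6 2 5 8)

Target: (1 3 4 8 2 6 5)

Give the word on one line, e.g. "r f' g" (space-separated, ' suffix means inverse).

  after r: (1 3 4 6)(2 5)
  after g': (1 3 4)(5 6 8)
  after g': (1 3 4 8 2 6 5)

r g' g'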